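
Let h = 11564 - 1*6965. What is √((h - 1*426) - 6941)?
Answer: 4*I*√173 ≈ 52.612*I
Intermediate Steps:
h = 4599 (h = 11564 - 6965 = 4599)
√((h - 1*426) - 6941) = √((4599 - 1*426) - 6941) = √((4599 - 426) - 6941) = √(4173 - 6941) = √(-2768) = 4*I*√173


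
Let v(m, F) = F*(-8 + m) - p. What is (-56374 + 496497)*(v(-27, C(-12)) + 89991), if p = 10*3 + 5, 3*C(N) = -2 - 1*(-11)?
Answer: 39545491673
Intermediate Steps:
C(N) = 3 (C(N) = (-2 - 1*(-11))/3 = (-2 + 11)/3 = (⅓)*9 = 3)
p = 35 (p = 30 + 5 = 35)
v(m, F) = -35 + F*(-8 + m) (v(m, F) = F*(-8 + m) - 1*35 = F*(-8 + m) - 35 = -35 + F*(-8 + m))
(-56374 + 496497)*(v(-27, C(-12)) + 89991) = (-56374 + 496497)*((-35 - 8*3 + 3*(-27)) + 89991) = 440123*((-35 - 24 - 81) + 89991) = 440123*(-140 + 89991) = 440123*89851 = 39545491673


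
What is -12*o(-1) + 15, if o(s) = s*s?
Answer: 3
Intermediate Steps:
o(s) = s²
-12*o(-1) + 15 = -12*(-1)² + 15 = -12*1 + 15 = -12 + 15 = 3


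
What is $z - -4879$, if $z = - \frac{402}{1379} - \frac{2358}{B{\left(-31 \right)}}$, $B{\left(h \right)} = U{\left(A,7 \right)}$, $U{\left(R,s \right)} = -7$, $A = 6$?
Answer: $\frac{7192265}{1379} \approx 5215.6$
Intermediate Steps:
$B{\left(h \right)} = -7$
$z = \frac{464124}{1379}$ ($z = - \frac{402}{1379} - \frac{2358}{-7} = \left(-402\right) \frac{1}{1379} - - \frac{2358}{7} = - \frac{402}{1379} + \frac{2358}{7} = \frac{464124}{1379} \approx 336.57$)
$z - -4879 = \frac{464124}{1379} - -4879 = \frac{464124}{1379} + 4879 = \frac{7192265}{1379}$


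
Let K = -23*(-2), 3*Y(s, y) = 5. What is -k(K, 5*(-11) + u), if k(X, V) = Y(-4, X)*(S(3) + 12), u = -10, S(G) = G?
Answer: -25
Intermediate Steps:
Y(s, y) = 5/3 (Y(s, y) = (⅓)*5 = 5/3)
K = 46
k(X, V) = 25 (k(X, V) = 5*(3 + 12)/3 = (5/3)*15 = 25)
-k(K, 5*(-11) + u) = -1*25 = -25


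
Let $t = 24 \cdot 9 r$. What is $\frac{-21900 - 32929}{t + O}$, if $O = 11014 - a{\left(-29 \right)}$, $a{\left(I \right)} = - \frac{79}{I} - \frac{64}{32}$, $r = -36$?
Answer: $- \frac{1590041}{93881} \approx -16.937$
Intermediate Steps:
$a{\left(I \right)} = -2 - \frac{79}{I}$ ($a{\left(I \right)} = - \frac{79}{I} - 2 = -2 - \frac{79}{I}$)
$O = \frac{319385}{29}$ ($O = 11014 - \left(-2 - \frac{79}{-29}\right) = 11014 - \left(-2 - - \frac{79}{29}\right) = 11014 - \left(-2 + \frac{79}{29}\right) = 11014 - \frac{21}{29} = \frac{319385}{29} \approx 11013.0$)
$t = -7776$ ($t = 24 \cdot 9 \left(-36\right) = 216 \left(-36\right) = -7776$)
$\frac{-21900 - 32929}{t + O} = \frac{-21900 - 32929}{-7776 + \frac{319385}{29}} = - \frac{54829}{\frac{93881}{29}} = \left(-54829\right) \frac{29}{93881} = - \frac{1590041}{93881}$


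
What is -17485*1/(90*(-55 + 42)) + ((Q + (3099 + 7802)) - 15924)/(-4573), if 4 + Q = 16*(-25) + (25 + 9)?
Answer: 1327211/82314 ≈ 16.124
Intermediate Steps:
Q = -370 (Q = -4 + (16*(-25) + (25 + 9)) = -4 + (-400 + 34) = -4 - 366 = -370)
-17485*1/(90*(-55 + 42)) + ((Q + (3099 + 7802)) - 15924)/(-4573) = -17485*1/(90*(-55 + 42)) + ((-370 + (3099 + 7802)) - 15924)/(-4573) = -17485/(90*(-13)) + ((-370 + 10901) - 15924)*(-1/4573) = -17485/(-1170) + (10531 - 15924)*(-1/4573) = -17485*(-1/1170) - 5393*(-1/4573) = 269/18 + 5393/4573 = 1327211/82314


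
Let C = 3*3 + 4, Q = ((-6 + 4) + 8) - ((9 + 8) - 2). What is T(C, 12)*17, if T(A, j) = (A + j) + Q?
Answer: 272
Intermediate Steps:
Q = -9 (Q = (-2 + 8) - (17 - 2) = 6 - 1*15 = 6 - 15 = -9)
C = 13 (C = 9 + 4 = 13)
T(A, j) = -9 + A + j (T(A, j) = (A + j) - 9 = -9 + A + j)
T(C, 12)*17 = (-9 + 13 + 12)*17 = 16*17 = 272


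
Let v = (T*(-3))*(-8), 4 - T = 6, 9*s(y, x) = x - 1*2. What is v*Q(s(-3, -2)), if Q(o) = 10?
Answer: -480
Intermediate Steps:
s(y, x) = -2/9 + x/9 (s(y, x) = (x - 1*2)/9 = (x - 2)/9 = (-2 + x)/9 = -2/9 + x/9)
T = -2 (T = 4 - 1*6 = 4 - 6 = -2)
v = -48 (v = -2*(-3)*(-8) = 6*(-8) = -48)
v*Q(s(-3, -2)) = -48*10 = -480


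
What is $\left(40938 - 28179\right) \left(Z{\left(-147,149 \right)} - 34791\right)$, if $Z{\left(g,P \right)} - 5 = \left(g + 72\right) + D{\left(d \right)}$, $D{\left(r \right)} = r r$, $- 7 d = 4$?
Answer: $- \frac{21794579307}{49} \approx -4.4479 \cdot 10^{8}$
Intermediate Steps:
$d = - \frac{4}{7}$ ($d = \left(- \frac{1}{7}\right) 4 = - \frac{4}{7} \approx -0.57143$)
$D{\left(r \right)} = r^{2}$
$Z{\left(g,P \right)} = \frac{3789}{49} + g$ ($Z{\left(g,P \right)} = 5 + \left(\left(g + 72\right) + \left(- \frac{4}{7}\right)^{2}\right) = 5 + \left(\left(72 + g\right) + \frac{16}{49}\right) = 5 + \left(\frac{3544}{49} + g\right) = \frac{3789}{49} + g$)
$\left(40938 - 28179\right) \left(Z{\left(-147,149 \right)} - 34791\right) = \left(40938 - 28179\right) \left(\left(\frac{3789}{49} - 147\right) - 34791\right) = 12759 \left(- \frac{3414}{49} - 34791\right) = 12759 \left(- \frac{1708173}{49}\right) = - \frac{21794579307}{49}$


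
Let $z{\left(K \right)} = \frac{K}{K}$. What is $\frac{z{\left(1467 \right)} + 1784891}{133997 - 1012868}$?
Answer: $- \frac{594964}{292957} \approx -2.0309$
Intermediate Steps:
$z{\left(K \right)} = 1$
$\frac{z{\left(1467 \right)} + 1784891}{133997 - 1012868} = \frac{1 + 1784891}{133997 - 1012868} = \frac{1784892}{-878871} = 1784892 \left(- \frac{1}{878871}\right) = - \frac{594964}{292957}$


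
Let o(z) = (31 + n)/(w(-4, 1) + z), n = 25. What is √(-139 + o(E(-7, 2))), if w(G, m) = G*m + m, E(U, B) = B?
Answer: I*√195 ≈ 13.964*I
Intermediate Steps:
w(G, m) = m + G*m
o(z) = 56/(-3 + z) (o(z) = (31 + 25)/(1*(1 - 4) + z) = 56/(1*(-3) + z) = 56/(-3 + z))
√(-139 + o(E(-7, 2))) = √(-139 + 56/(-3 + 2)) = √(-139 + 56/(-1)) = √(-139 + 56*(-1)) = √(-139 - 56) = √(-195) = I*√195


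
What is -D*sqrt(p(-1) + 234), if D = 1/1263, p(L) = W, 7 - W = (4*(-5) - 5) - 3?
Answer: -sqrt(269)/1263 ≈ -0.012986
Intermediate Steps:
W = 35 (W = 7 - ((4*(-5) - 5) - 3) = 7 - ((-20 - 5) - 3) = 7 - (-25 - 3) = 7 - 1*(-28) = 7 + 28 = 35)
p(L) = 35
D = 1/1263 ≈ 0.00079177
-D*sqrt(p(-1) + 234) = -sqrt(35 + 234)/1263 = -sqrt(269)/1263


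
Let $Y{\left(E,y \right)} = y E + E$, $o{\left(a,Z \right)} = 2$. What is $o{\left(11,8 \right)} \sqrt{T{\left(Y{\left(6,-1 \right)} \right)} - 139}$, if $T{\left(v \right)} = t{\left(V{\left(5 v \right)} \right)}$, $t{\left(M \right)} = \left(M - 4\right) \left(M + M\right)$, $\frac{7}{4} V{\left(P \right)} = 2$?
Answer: $\frac{2 i \sqrt{7131}}{7} \approx 24.127 i$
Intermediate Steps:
$V{\left(P \right)} = \frac{8}{7}$ ($V{\left(P \right)} = \frac{4}{7} \cdot 2 = \frac{8}{7}$)
$t{\left(M \right)} = 2 M \left(-4 + M\right)$ ($t{\left(M \right)} = \left(-4 + M\right) 2 M = 2 M \left(-4 + M\right)$)
$Y{\left(E,y \right)} = E + E y$ ($Y{\left(E,y \right)} = E y + E = E + E y$)
$T{\left(v \right)} = - \frac{320}{49}$ ($T{\left(v \right)} = 2 \cdot \frac{8}{7} \left(-4 + \frac{8}{7}\right) = 2 \cdot \frac{8}{7} \left(- \frac{20}{7}\right) = - \frac{320}{49}$)
$o{\left(11,8 \right)} \sqrt{T{\left(Y{\left(6,-1 \right)} \right)} - 139} = 2 \sqrt{- \frac{320}{49} - 139} = 2 \sqrt{- \frac{7131}{49}} = 2 \frac{i \sqrt{7131}}{7} = \frac{2 i \sqrt{7131}}{7}$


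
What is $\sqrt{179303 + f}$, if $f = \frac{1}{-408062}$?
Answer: $\frac{3 \sqrt{3317396286467630}}{408062} \approx 423.44$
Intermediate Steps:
$f = - \frac{1}{408062} \approx -2.4506 \cdot 10^{-6}$
$\sqrt{179303 + f} = \sqrt{179303 - \frac{1}{408062}} = \sqrt{\frac{73166740785}{408062}} = \frac{3 \sqrt{3317396286467630}}{408062}$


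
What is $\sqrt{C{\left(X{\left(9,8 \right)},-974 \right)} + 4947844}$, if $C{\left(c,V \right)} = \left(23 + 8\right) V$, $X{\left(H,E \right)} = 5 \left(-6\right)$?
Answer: $5 \sqrt{196706} \approx 2217.6$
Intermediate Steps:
$X{\left(H,E \right)} = -30$
$C{\left(c,V \right)} = 31 V$
$\sqrt{C{\left(X{\left(9,8 \right)},-974 \right)} + 4947844} = \sqrt{31 \left(-974\right) + 4947844} = \sqrt{-30194 + 4947844} = \sqrt{4917650} = 5 \sqrt{196706}$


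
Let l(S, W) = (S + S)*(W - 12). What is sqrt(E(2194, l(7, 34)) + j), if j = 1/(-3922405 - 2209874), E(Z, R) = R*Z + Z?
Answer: sqrt(25494054745868438307)/6132279 ≈ 823.38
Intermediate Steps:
l(S, W) = 2*S*(-12 + W) (l(S, W) = (2*S)*(-12 + W) = 2*S*(-12 + W))
E(Z, R) = Z + R*Z
j = -1/6132279 (j = 1/(-6132279) = -1/6132279 ≈ -1.6307e-7)
sqrt(E(2194, l(7, 34)) + j) = sqrt(2194*(1 + 2*7*(-12 + 34)) - 1/6132279) = sqrt(2194*(1 + 2*7*22) - 1/6132279) = sqrt(2194*(1 + 308) - 1/6132279) = sqrt(2194*309 - 1/6132279) = sqrt(677946 - 1/6132279) = sqrt(4157354018933/6132279) = sqrt(25494054745868438307)/6132279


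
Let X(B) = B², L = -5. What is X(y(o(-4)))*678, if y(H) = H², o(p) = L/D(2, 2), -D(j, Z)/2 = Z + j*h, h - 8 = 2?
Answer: 211875/1874048 ≈ 0.11306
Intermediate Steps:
h = 10 (h = 8 + 2 = 10)
D(j, Z) = -20*j - 2*Z (D(j, Z) = -2*(Z + j*10) = -2*(Z + 10*j) = -20*j - 2*Z)
o(p) = 5/44 (o(p) = -5/(-20*2 - 2*2) = -5/(-40 - 4) = -5/(-44) = -5*(-1/44) = 5/44)
X(y(o(-4)))*678 = ((5/44)²)²*678 = (25/1936)²*678 = (625/3748096)*678 = 211875/1874048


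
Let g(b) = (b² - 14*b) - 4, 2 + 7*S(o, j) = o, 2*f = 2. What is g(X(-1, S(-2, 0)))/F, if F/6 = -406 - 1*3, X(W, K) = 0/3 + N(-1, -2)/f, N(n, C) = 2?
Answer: 14/1227 ≈ 0.011410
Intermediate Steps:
f = 1 (f = (½)*2 = 1)
S(o, j) = -2/7 + o/7
X(W, K) = 2 (X(W, K) = 0/3 + 2/1 = 0*(⅓) + 2*1 = 0 + 2 = 2)
F = -2454 (F = 6*(-406 - 1*3) = 6*(-406 - 3) = 6*(-409) = -2454)
g(b) = -4 + b² - 14*b
g(X(-1, S(-2, 0)))/F = (-4 + 2² - 14*2)/(-2454) = (-4 + 4 - 28)*(-1/2454) = -28*(-1/2454) = 14/1227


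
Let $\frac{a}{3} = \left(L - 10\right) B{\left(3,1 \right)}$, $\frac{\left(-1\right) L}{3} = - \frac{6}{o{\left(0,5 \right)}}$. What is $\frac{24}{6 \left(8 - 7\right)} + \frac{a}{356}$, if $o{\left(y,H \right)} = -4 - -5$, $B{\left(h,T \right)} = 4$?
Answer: $\frac{380}{89} \approx 4.2697$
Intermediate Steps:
$o{\left(y,H \right)} = 1$ ($o{\left(y,H \right)} = -4 + 5 = 1$)
$L = 18$ ($L = - 3 \left(- \frac{6}{1}\right) = - 3 \left(\left(-6\right) 1\right) = \left(-3\right) \left(-6\right) = 18$)
$a = 96$ ($a = 3 \left(18 - 10\right) 4 = 3 \cdot 8 \cdot 4 = 3 \cdot 32 = 96$)
$\frac{24}{6 \left(8 - 7\right)} + \frac{a}{356} = \frac{24}{6 \left(8 - 7\right)} + \frac{96}{356} = \frac{24}{6 \cdot 1} + 96 \cdot \frac{1}{356} = \frac{24}{6} + \frac{24}{89} = 24 \cdot \frac{1}{6} + \frac{24}{89} = 4 + \frac{24}{89} = \frac{380}{89}$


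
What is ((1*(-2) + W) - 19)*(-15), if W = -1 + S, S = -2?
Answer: 360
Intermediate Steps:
W = -3 (W = -1 - 2 = -3)
((1*(-2) + W) - 19)*(-15) = ((1*(-2) - 3) - 19)*(-15) = ((-2 - 3) - 19)*(-15) = (-5 - 19)*(-15) = -24*(-15) = 360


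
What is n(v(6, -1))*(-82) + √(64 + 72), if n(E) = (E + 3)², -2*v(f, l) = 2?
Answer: -328 + 2*√34 ≈ -316.34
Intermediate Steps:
v(f, l) = -1 (v(f, l) = -½*2 = -1)
n(E) = (3 + E)²
n(v(6, -1))*(-82) + √(64 + 72) = (3 - 1)²*(-82) + √(64 + 72) = 2²*(-82) + √136 = 4*(-82) + 2*√34 = -328 + 2*√34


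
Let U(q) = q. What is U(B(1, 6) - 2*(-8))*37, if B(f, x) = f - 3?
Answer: 518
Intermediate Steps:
B(f, x) = -3 + f
U(B(1, 6) - 2*(-8))*37 = ((-3 + 1) - 2*(-8))*37 = (-2 + 16)*37 = 14*37 = 518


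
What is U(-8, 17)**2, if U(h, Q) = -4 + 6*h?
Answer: 2704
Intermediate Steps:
U(-8, 17)**2 = (-4 + 6*(-8))**2 = (-4 - 48)**2 = (-52)**2 = 2704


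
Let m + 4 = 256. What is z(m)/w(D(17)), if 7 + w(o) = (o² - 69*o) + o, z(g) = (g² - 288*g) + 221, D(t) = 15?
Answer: 8851/802 ≈ 11.036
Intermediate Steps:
m = 252 (m = -4 + 256 = 252)
z(g) = 221 + g² - 288*g
w(o) = -7 + o² - 68*o (w(o) = -7 + ((o² - 69*o) + o) = -7 + (o² - 68*o) = -7 + o² - 68*o)
z(m)/w(D(17)) = (221 + 252² - 288*252)/(-7 + 15² - 68*15) = (221 + 63504 - 72576)/(-7 + 225 - 1020) = -8851/(-802) = -8851*(-1/802) = 8851/802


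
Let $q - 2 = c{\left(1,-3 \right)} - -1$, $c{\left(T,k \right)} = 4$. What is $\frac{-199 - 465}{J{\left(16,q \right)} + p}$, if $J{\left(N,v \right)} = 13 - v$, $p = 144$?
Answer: $- \frac{332}{75} \approx -4.4267$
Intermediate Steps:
$q = 7$ ($q = 2 + \left(4 - -1\right) = 2 + \left(4 + 1\right) = 2 + 5 = 7$)
$\frac{-199 - 465}{J{\left(16,q \right)} + p} = \frac{-199 - 465}{\left(13 - 7\right) + 144} = - \frac{664}{\left(13 - 7\right) + 144} = - \frac{664}{6 + 144} = - \frac{664}{150} = \left(-664\right) \frac{1}{150} = - \frac{332}{75}$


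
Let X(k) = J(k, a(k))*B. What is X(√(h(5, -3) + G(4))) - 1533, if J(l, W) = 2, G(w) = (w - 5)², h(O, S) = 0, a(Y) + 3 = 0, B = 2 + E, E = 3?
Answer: -1523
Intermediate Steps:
B = 5 (B = 2 + 3 = 5)
a(Y) = -3 (a(Y) = -3 + 0 = -3)
G(w) = (-5 + w)²
X(k) = 10 (X(k) = 2*5 = 10)
X(√(h(5, -3) + G(4))) - 1533 = 10 - 1533 = -1523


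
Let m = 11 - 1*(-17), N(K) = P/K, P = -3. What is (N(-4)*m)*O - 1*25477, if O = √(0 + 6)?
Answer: -25477 + 21*√6 ≈ -25426.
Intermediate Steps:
N(K) = -3/K
O = √6 ≈ 2.4495
m = 28 (m = 11 + 17 = 28)
(N(-4)*m)*O - 1*25477 = (-3/(-4)*28)*√6 - 1*25477 = (-3*(-¼)*28)*√6 - 25477 = ((¾)*28)*√6 - 25477 = 21*√6 - 25477 = -25477 + 21*√6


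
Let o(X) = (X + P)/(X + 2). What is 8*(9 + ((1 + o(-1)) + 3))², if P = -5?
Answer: 392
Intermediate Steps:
o(X) = (-5 + X)/(2 + X) (o(X) = (X - 5)/(X + 2) = (-5 + X)/(2 + X))
8*(9 + ((1 + o(-1)) + 3))² = 8*(9 + ((1 + (-5 - 1)/(2 - 1)) + 3))² = 8*(9 + ((1 - 6/1) + 3))² = 8*(9 + ((1 + 1*(-6)) + 3))² = 8*(9 + ((1 - 6) + 3))² = 8*(9 + (-5 + 3))² = 8*(9 - 2)² = 8*7² = 8*49 = 392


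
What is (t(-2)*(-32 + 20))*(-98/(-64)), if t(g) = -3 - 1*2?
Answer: 735/8 ≈ 91.875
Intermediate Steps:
t(g) = -5 (t(g) = -3 - 2 = -5)
(t(-2)*(-32 + 20))*(-98/(-64)) = (-5*(-32 + 20))*(-98/(-64)) = (-5*(-12))*(-98*(-1/64)) = 60*(49/32) = 735/8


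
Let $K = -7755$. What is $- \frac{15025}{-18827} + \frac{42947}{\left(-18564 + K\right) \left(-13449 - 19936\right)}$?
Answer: $\frac{13202672283544}{16542528337005} \approx 0.79811$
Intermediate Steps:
$- \frac{15025}{-18827} + \frac{42947}{\left(-18564 + K\right) \left(-13449 - 19936\right)} = - \frac{15025}{-18827} + \frac{42947}{\left(-18564 - 7755\right) \left(-13449 - 19936\right)} = \left(-15025\right) \left(- \frac{1}{18827}\right) + \frac{42947}{\left(-26319\right) \left(-33385\right)} = \frac{15025}{18827} + \frac{42947}{878659815} = \frac{13202672283544}{16542528337005}$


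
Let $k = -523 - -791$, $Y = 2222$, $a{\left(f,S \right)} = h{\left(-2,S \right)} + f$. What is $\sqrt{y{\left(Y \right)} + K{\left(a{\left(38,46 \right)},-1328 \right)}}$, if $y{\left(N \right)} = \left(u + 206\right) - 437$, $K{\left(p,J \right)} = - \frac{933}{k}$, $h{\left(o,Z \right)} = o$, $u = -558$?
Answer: $\frac{i \sqrt{14229795}}{134} \approx 28.151 i$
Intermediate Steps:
$a{\left(f,S \right)} = -2 + f$
$k = 268$ ($k = -523 + 791 = 268$)
$K{\left(p,J \right)} = - \frac{933}{268}$
$y{\left(N \right)} = -789$ ($y{\left(N \right)} = \left(-558 + 206\right) - 437 = -352 - 437 = -789$)
$\sqrt{y{\left(Y \right)} + K{\left(a{\left(38,46 \right)},-1328 \right)}} = \sqrt{-789 - \frac{933}{268}} = \sqrt{- \frac{212385}{268}} = \frac{i \sqrt{14229795}}{134}$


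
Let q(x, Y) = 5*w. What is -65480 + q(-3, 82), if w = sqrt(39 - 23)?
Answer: -65460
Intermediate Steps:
w = 4 (w = sqrt(16) = 4)
q(x, Y) = 20 (q(x, Y) = 5*4 = 20)
-65480 + q(-3, 82) = -65480 + 20 = -65460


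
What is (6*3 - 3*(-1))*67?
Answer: 1407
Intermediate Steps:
(6*3 - 3*(-1))*67 = (18 + 3)*67 = 21*67 = 1407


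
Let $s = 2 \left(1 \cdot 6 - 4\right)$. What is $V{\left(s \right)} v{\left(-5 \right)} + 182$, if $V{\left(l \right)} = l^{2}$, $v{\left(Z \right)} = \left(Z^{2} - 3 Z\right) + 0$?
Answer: $822$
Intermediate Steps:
$s = 4$ ($s = 2 \left(6 - 4\right) = 2 \cdot 2 = 4$)
$v{\left(Z \right)} = Z^{2} - 3 Z$
$V{\left(s \right)} v{\left(-5 \right)} + 182 = 4^{2} \left(- 5 \left(-3 - 5\right)\right) + 182 = 16 \left(\left(-5\right) \left(-8\right)\right) + 182 = 16 \cdot 40 + 182 = 640 + 182 = 822$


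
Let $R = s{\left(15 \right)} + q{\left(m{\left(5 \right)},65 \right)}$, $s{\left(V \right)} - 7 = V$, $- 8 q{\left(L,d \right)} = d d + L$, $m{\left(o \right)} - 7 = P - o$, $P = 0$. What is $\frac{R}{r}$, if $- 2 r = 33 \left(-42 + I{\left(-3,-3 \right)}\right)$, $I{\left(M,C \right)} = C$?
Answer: $- \frac{4051}{5940} \approx -0.68199$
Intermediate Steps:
$r = \frac{1485}{2}$ ($r = - \frac{33 \left(-42 - 3\right)}{2} = - \frac{33 \left(-45\right)}{2} = \left(- \frac{1}{2}\right) \left(-1485\right) = \frac{1485}{2} \approx 742.5$)
$m{\left(o \right)} = 7 - o$ ($m{\left(o \right)} = 7 + \left(0 - o\right) = 7 - o$)
$q{\left(L,d \right)} = - \frac{L}{8} - \frac{d^{2}}{8}$ ($q{\left(L,d \right)} = - \frac{d d + L}{8} = - \frac{d^{2} + L}{8} = - \frac{L + d^{2}}{8} = - \frac{L}{8} - \frac{d^{2}}{8}$)
$s{\left(V \right)} = 7 + V$
$R = - \frac{4051}{8}$ ($R = \left(7 + 15\right) - \left(\frac{4225}{8} + \frac{7 - 5}{8}\right) = 22 - \left(\frac{4225}{8} + \frac{7 - 5}{8}\right) = 22 - \frac{4227}{8} = - \frac{4051}{8} \approx -506.38$)
$\frac{R}{r} = - \frac{4051}{8 \cdot \frac{1485}{2}} = \left(- \frac{4051}{8}\right) \frac{2}{1485} = - \frac{4051}{5940}$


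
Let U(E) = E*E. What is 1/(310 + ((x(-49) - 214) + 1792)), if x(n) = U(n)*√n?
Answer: 1888/286039793 - 16807*I/286039793 ≈ 6.6005e-6 - 5.8758e-5*I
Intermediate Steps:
U(E) = E²
x(n) = n^(5/2) (x(n) = n²*√n = n^(5/2))
1/(310 + ((x(-49) - 214) + 1792)) = 1/(310 + (((-49)^(5/2) - 214) + 1792)) = 1/(310 + ((16807*I - 214) + 1792)) = 1/(310 + ((-214 + 16807*I) + 1792)) = 1/(310 + (1578 + 16807*I)) = 1/(1888 + 16807*I) = (1888 - 16807*I)/286039793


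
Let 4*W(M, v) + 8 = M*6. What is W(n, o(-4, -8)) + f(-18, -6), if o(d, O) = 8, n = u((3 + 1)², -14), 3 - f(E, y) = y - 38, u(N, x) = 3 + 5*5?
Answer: 87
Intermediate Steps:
u(N, x) = 28 (u(N, x) = 3 + 25 = 28)
f(E, y) = 41 - y (f(E, y) = 3 - (y - 38) = 3 - (-38 + y) = 3 + (38 - y) = 41 - y)
n = 28
W(M, v) = -2 + 3*M/2 (W(M, v) = -2 + (M*6)/4 = -2 + (6*M)/4 = -2 + 3*M/2)
W(n, o(-4, -8)) + f(-18, -6) = (-2 + (3/2)*28) + (41 - 1*(-6)) = (-2 + 42) + (41 + 6) = 40 + 47 = 87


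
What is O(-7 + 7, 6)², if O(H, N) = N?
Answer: 36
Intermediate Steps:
O(-7 + 7, 6)² = 6² = 36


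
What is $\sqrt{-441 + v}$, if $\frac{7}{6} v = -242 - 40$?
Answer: $\frac{9 i \sqrt{413}}{7} \approx 26.129 i$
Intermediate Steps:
$v = - \frac{1692}{7}$ ($v = \frac{6 \left(-242 - 40\right)}{7} = \frac{6}{7} \left(-282\right) = - \frac{1692}{7} \approx -241.71$)
$\sqrt{-441 + v} = \sqrt{-441 - \frac{1692}{7}} = \sqrt{- \frac{4779}{7}} = \frac{9 i \sqrt{413}}{7}$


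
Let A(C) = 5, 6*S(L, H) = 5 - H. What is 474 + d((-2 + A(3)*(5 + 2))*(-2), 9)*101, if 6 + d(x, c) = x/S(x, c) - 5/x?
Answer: 651727/66 ≈ 9874.7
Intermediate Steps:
S(L, H) = ⅚ - H/6 (S(L, H) = (5 - H)/6 = ⅚ - H/6)
d(x, c) = -6 - 5/x + x/(⅚ - c/6) (d(x, c) = -6 + (x/(⅚ - c/6) - 5/x) = -6 + (-5/x + x/(⅚ - c/6)) = -6 - 5/x + x/(⅚ - c/6))
474 + d((-2 + A(3)*(5 + 2))*(-2), 9)*101 = 474 + ((25 - 6*4*(-2 + 5*(5 + 2))² - 5*9 - 6*(-2 + 5*(5 + 2))*(-2)*(-5 + 9))/((((-2 + 5*(5 + 2))*(-2)))*(-5 + 9)))*101 = 474 + ((25 - 6*4*(-2 + 5*7)² - 45 - 6*(-2 + 5*7)*(-2)*4)/(((-2 + 5*7)*(-2))*4))*101 = 474 + ((¼)*(25 - 6*4*(-2 + 35)² - 45 - 6*(-2 + 35)*(-2)*4)/((-2 + 35)*(-2)))*101 = 474 + ((¼)*(25 - 6*(33*(-2))² - 45 - 6*33*(-2)*4)/(33*(-2)))*101 = 474 + ((¼)*(25 - 6*(-66)² - 45 - 6*(-66)*4)/(-66))*101 = 474 - 1/66*¼*(25 - 6*4356 - 45 + 1584)*101 = 474 - 1/66*¼*(25 - 26136 - 45 + 1584)*101 = 474 - 1/66*¼*(-24572)*101 = 474 + (6143/66)*101 = 474 + 620443/66 = 651727/66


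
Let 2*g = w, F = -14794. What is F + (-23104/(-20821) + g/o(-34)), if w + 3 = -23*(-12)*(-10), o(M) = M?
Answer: -20886659937/1415828 ≈ -14752.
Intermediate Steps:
w = -2763 (w = -3 - 23*(-12)*(-10) = -3 + 276*(-10) = -3 - 2760 = -2763)
g = -2763/2 (g = (1/2)*(-2763) = -2763/2 ≈ -1381.5)
F + (-23104/(-20821) + g/o(-34)) = -14794 + (-23104/(-20821) - 2763/2/(-34)) = -14794 + (-23104*(-1/20821) - 2763/2*(-1/34)) = -14794 + (23104/20821 + 2763/68) = -14794 + 59099495/1415828 = -20886659937/1415828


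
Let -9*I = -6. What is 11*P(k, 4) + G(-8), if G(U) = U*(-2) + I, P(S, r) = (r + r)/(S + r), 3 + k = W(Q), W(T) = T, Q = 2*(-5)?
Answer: 62/9 ≈ 6.8889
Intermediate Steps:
Q = -10
k = -13 (k = -3 - 10 = -13)
I = 2/3 (I = -1/9*(-6) = 2/3 ≈ 0.66667)
P(S, r) = 2*r/(S + r) (P(S, r) = (2*r)/(S + r) = 2*r/(S + r))
G(U) = 2/3 - 2*U (G(U) = U*(-2) + 2/3 = -2*U + 2/3 = 2/3 - 2*U)
11*P(k, 4) + G(-8) = 11*(2*4/(-13 + 4)) + (2/3 - 2*(-8)) = 11*(2*4/(-9)) + (2/3 + 16) = 11*(2*4*(-1/9)) + 50/3 = 11*(-8/9) + 50/3 = -88/9 + 50/3 = 62/9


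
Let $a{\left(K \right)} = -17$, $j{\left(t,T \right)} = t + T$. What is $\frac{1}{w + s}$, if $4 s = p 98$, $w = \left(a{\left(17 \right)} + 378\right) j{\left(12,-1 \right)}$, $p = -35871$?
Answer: $- \frac{2}{1749737} \approx -1.143 \cdot 10^{-6}$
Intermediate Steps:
$j{\left(t,T \right)} = T + t$
$w = 3971$ ($w = \left(-17 + 378\right) \left(-1 + 12\right) = 361 \cdot 11 = 3971$)
$s = - \frac{1757679}{2}$ ($s = \frac{\left(-35871\right) 98}{4} = \frac{1}{4} \left(-3515358\right) = - \frac{1757679}{2} \approx -8.7884 \cdot 10^{5}$)
$\frac{1}{w + s} = \frac{1}{3971 - \frac{1757679}{2}} = \frac{1}{- \frac{1749737}{2}} = - \frac{2}{1749737}$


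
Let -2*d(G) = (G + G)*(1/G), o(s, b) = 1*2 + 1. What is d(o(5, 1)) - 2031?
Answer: -2032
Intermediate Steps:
o(s, b) = 3 (o(s, b) = 2 + 1 = 3)
d(G) = -1 (d(G) = -(G + G)*1/G/2 = -2*G/(2*G) = -½*2 = -1)
d(o(5, 1)) - 2031 = -1 - 2031 = -2032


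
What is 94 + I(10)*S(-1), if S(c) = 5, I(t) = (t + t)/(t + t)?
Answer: 99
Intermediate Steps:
I(t) = 1 (I(t) = (2*t)/((2*t)) = (2*t)*(1/(2*t)) = 1)
94 + I(10)*S(-1) = 94 + 1*5 = 94 + 5 = 99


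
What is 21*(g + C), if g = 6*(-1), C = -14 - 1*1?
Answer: -441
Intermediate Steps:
C = -15 (C = -14 - 1 = -15)
g = -6
21*(g + C) = 21*(-6 - 15) = 21*(-21) = -441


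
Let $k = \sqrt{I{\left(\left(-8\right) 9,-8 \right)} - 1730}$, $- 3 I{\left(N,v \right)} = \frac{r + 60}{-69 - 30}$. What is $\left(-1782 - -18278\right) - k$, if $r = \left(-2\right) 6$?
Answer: $16496 - \frac{i \sqrt{1883794}}{33} \approx 16496.0 - 41.591 i$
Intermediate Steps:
$r = -12$
$I{\left(N,v \right)} = \frac{16}{99}$ ($I{\left(N,v \right)} = - \frac{\left(-12 + 60\right) \frac{1}{-69 - 30}}{3} = - \frac{48 \frac{1}{-99}}{3} = - \frac{48 \left(- \frac{1}{99}\right)}{3} = \left(- \frac{1}{3}\right) \left(- \frac{16}{33}\right) = \frac{16}{99}$)
$k = \frac{i \sqrt{1883794}}{33}$ ($k = \sqrt{\frac{16}{99} - 1730} = \sqrt{- \frac{171254}{99}} = \frac{i \sqrt{1883794}}{33} \approx 41.591 i$)
$\left(-1782 - -18278\right) - k = \left(-1782 - -18278\right) - \frac{i \sqrt{1883794}}{33} = \left(-1782 + 18278\right) - \frac{i \sqrt{1883794}}{33} = 16496 - \frac{i \sqrt{1883794}}{33}$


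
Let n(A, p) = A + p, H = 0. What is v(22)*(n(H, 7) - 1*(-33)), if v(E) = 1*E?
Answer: 880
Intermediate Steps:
v(E) = E
v(22)*(n(H, 7) - 1*(-33)) = 22*((0 + 7) - 1*(-33)) = 22*(7 + 33) = 22*40 = 880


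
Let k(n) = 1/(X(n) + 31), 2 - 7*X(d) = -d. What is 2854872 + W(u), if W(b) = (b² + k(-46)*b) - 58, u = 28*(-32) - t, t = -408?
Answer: 535078318/173 ≈ 3.0929e+6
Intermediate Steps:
X(d) = 2/7 + d/7 (X(d) = 2/7 - (-1)*d/7 = 2/7 + d/7)
k(n) = 1/(219/7 + n/7) (k(n) = 1/((2/7 + n/7) + 31) = 1/(219/7 + n/7))
u = -488 (u = 28*(-32) - 1*(-408) = -896 + 408 = -488)
W(b) = -58 + b² + 7*b/173 (W(b) = (b² + (7/(219 - 46))*b) - 58 = (b² + (7/173)*b) - 58 = (b² + (7*(1/173))*b) - 58 = (b² + 7*b/173) - 58 = -58 + b² + 7*b/173)
2854872 + W(u) = 2854872 + (-58 + (-488)² + (7/173)*(-488)) = 2854872 + (-58 + 238144 - 3416/173) = 2854872 + 41185462/173 = 535078318/173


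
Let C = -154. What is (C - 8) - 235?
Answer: -397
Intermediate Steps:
(C - 8) - 235 = (-154 - 8) - 235 = -162 - 235 = -397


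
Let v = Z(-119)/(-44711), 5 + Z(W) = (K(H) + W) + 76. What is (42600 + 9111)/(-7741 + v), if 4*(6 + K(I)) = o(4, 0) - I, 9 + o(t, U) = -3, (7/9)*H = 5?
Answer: -64737414588/9691018187 ≈ -6.6801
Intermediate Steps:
H = 45/7 (H = (9/7)*5 = 45/7 ≈ 6.4286)
o(t, U) = -12 (o(t, U) = -9 - 3 = -12)
K(I) = -9 - I/4 (K(I) = -6 + (-12 - I)/4 = -6 + (-3 - I/4) = -9 - I/4)
Z(W) = 1691/28 + W (Z(W) = -5 + (((-9 - ¼*45/7) + W) + 76) = -5 + (((-9 - 45/28) + W) + 76) = -5 + ((-297/28 + W) + 76) = -5 + (1831/28 + W) = 1691/28 + W)
v = 1641/1251908 (v = (1691/28 - 119)/(-44711) = -1641/28*(-1/44711) = 1641/1251908 ≈ 0.0013108)
(42600 + 9111)/(-7741 + v) = (42600 + 9111)/(-7741 + 1641/1251908) = 51711/(-9691018187/1251908) = 51711*(-1251908/9691018187) = -64737414588/9691018187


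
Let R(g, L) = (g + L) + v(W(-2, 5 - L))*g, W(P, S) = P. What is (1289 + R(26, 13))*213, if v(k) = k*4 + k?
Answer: 227484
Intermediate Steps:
v(k) = 5*k (v(k) = 4*k + k = 5*k)
R(g, L) = L - 9*g (R(g, L) = (g + L) + (5*(-2))*g = (L + g) - 10*g = L - 9*g)
(1289 + R(26, 13))*213 = (1289 + (13 - 9*26))*213 = (1289 + (13 - 234))*213 = (1289 - 221)*213 = 1068*213 = 227484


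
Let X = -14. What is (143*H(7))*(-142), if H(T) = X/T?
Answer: 40612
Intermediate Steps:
H(T) = -14/T
(143*H(7))*(-142) = (143*(-14/7))*(-142) = (143*(-14*1/7))*(-142) = (143*(-2))*(-142) = -286*(-142) = 40612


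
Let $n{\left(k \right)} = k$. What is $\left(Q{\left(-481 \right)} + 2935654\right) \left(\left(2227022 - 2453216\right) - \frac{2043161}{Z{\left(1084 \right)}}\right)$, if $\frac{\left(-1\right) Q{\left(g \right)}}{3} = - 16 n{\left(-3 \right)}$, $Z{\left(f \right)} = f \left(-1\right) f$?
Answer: $- \frac{390112507995446765}{587528} \approx -6.6399 \cdot 10^{11}$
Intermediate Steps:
$Z{\left(f \right)} = - f^{2}$ ($Z{\left(f \right)} = - f f = - f^{2}$)
$Q{\left(g \right)} = -144$ ($Q{\left(g \right)} = - 3 \left(\left(-16\right) \left(-3\right)\right) = \left(-3\right) 48 = -144$)
$\left(Q{\left(-481 \right)} + 2935654\right) \left(\left(2227022 - 2453216\right) - \frac{2043161}{Z{\left(1084 \right)}}\right) = \left(-144 + 2935654\right) \left(\left(2227022 - 2453216\right) - \frac{2043161}{\left(-1\right) 1084^{2}}\right) = 2935510 \left(-226194 - \frac{2043161}{\left(-1\right) 1175056}\right) = 2935510 \left(-226194 - \frac{2043161}{-1175056}\right) = 2935510 \left(-226194 - - \frac{2043161}{1175056}\right) = 2935510 \left(-226194 + \frac{2043161}{1175056}\right) = 2935510 \left(- \frac{265788573703}{1175056}\right) = - \frac{390112507995446765}{587528}$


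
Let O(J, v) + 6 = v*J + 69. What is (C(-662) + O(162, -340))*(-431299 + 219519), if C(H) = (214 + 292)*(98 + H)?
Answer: 72090123780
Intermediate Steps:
O(J, v) = 63 + J*v (O(J, v) = -6 + (v*J + 69) = -6 + (J*v + 69) = -6 + (69 + J*v) = 63 + J*v)
C(H) = 49588 + 506*H (C(H) = 506*(98 + H) = 49588 + 506*H)
(C(-662) + O(162, -340))*(-431299 + 219519) = ((49588 + 506*(-662)) + (63 + 162*(-340)))*(-431299 + 219519) = ((49588 - 334972) + (63 - 55080))*(-211780) = (-285384 - 55017)*(-211780) = -340401*(-211780) = 72090123780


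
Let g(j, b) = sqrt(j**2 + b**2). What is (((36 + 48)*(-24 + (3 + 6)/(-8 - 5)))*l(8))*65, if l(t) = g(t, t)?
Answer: -1078560*sqrt(2) ≈ -1.5253e+6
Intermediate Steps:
g(j, b) = sqrt(b**2 + j**2)
l(t) = sqrt(2)*sqrt(t**2) (l(t) = sqrt(t**2 + t**2) = sqrt(2*t**2) = sqrt(2)*sqrt(t**2))
(((36 + 48)*(-24 + (3 + 6)/(-8 - 5)))*l(8))*65 = (((36 + 48)*(-24 + (3 + 6)/(-8 - 5)))*(sqrt(2)*sqrt(8**2)))*65 = ((84*(-24 + 9/(-13)))*(sqrt(2)*sqrt(64)))*65 = ((84*(-24 + 9*(-1/13)))*(sqrt(2)*8))*65 = ((84*(-24 - 9/13))*(8*sqrt(2)))*65 = ((84*(-321/13))*(8*sqrt(2)))*65 = -215712*sqrt(2)/13*65 = -1078560*sqrt(2)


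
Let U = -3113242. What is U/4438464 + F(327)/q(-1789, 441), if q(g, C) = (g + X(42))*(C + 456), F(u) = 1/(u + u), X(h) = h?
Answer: -265885547662523/379065755176992 ≈ -0.70142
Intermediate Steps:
F(u) = 1/(2*u)
q(g, C) = (42 + g)*(456 + C) (q(g, C) = (g + 42)*(C + 456) = (42 + g)*(456 + C))
U/4438464 + F(327)/q(-1789, 441) = -3113242/4438464 + ((½)/327)/(19152 + 42*441 + 456*(-1789) + 441*(-1789)) = -3113242*1/4438464 + ((½)*(1/327))/(19152 + 18522 - 815784 - 788949) = -1556621/2219232 + (1/654)/(-1567059) = -1556621/2219232 + (1/654)*(-1/1567059) = -1556621/2219232 - 1/1024856586 = -265885547662523/379065755176992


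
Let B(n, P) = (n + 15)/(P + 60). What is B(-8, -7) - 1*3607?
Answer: -191164/53 ≈ -3606.9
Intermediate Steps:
B(n, P) = (15 + n)/(60 + P)
B(-8, -7) - 1*3607 = (15 - 8)/(60 - 7) - 1*3607 = 7/53 - 3607 = -191164/53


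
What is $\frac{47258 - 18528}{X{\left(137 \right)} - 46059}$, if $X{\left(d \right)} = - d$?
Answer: $- \frac{14365}{23098} \approx -0.62191$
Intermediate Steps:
$\frac{47258 - 18528}{X{\left(137 \right)} - 46059} = \frac{47258 - 18528}{\left(-1\right) 137 - 46059} = \frac{28730}{-137 - 46059} = \frac{28730}{-46196} = 28730 \left(- \frac{1}{46196}\right) = - \frac{14365}{23098}$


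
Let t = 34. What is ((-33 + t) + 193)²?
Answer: 37636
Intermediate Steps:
((-33 + t) + 193)² = ((-33 + 34) + 193)² = (1 + 193)² = 194² = 37636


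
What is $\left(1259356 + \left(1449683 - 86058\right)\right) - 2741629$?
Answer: $-118648$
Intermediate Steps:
$\left(1259356 + \left(1449683 - 86058\right)\right) - 2741629 = \left(1259356 + 1363625\right) - 2741629 = 2622981 - 2741629 = -118648$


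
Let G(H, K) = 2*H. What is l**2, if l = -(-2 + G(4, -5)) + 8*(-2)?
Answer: 484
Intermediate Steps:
l = -22 (l = -(-2 + 2*4) + 8*(-2) = -(-2 + 8) - 16 = -1*6 - 16 = -6 - 16 = -22)
l**2 = (-22)**2 = 484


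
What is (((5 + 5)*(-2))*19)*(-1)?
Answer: 380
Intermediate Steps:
(((5 + 5)*(-2))*19)*(-1) = ((10*(-2))*19)*(-1) = -20*19*(-1) = -380*(-1) = 380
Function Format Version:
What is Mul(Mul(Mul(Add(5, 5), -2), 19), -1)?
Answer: 380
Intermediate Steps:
Mul(Mul(Mul(Add(5, 5), -2), 19), -1) = Mul(Mul(Mul(10, -2), 19), -1) = Mul(Mul(-20, 19), -1) = Mul(-380, -1) = 380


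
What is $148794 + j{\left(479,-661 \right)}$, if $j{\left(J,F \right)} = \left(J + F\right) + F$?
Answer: $147951$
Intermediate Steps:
$j{\left(J,F \right)} = J + 2 F$ ($j{\left(J,F \right)} = \left(F + J\right) + F = J + 2 F$)
$148794 + j{\left(479,-661 \right)} = 148794 + \left(479 + 2 \left(-661\right)\right) = 148794 + \left(479 - 1322\right) = 148794 - 843 = 147951$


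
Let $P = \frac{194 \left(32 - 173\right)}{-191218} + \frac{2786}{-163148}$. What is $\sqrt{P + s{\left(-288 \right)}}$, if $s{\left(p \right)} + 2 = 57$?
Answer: $\frac{\sqrt{3353183739726750399306}}{7799208566} \approx 7.4247$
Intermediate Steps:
$s{\left(p \right)} = 55$ ($s{\left(p \right)} = -2 + 57 = 55$)
$P = \frac{982504261}{7799208566}$ ($P = 194 \left(-141\right) \left(- \frac{1}{191218}\right) + 2786 \left(- \frac{1}{163148}\right) = \left(-27354\right) \left(- \frac{1}{191218}\right) - \frac{1393}{81574} = \frac{13677}{95609} - \frac{1393}{81574} = \frac{982504261}{7799208566} \approx 0.12597$)
$\sqrt{P + s{\left(-288 \right)}} = \sqrt{\frac{982504261}{7799208566} + 55} = \sqrt{\frac{429938975391}{7799208566}} = \frac{\sqrt{3353183739726750399306}}{7799208566}$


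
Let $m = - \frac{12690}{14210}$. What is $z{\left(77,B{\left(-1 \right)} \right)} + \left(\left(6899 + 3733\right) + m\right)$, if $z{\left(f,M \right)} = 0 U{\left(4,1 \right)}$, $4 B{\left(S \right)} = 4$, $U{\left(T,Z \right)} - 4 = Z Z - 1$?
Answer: $\frac{15106803}{1421} \approx 10631.0$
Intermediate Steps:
$U{\left(T,Z \right)} = 3 + Z^{2}$ ($U{\left(T,Z \right)} = 4 + \left(Z Z - 1\right) = 4 + \left(Z^{2} - 1\right) = 4 + \left(-1 + Z^{2}\right) = 3 + Z^{2}$)
$B{\left(S \right)} = 1$ ($B{\left(S \right)} = \frac{1}{4} \cdot 4 = 1$)
$m = - \frac{1269}{1421}$ ($m = \left(-12690\right) \frac{1}{14210} = - \frac{1269}{1421} \approx -0.89303$)
$z{\left(f,M \right)} = 0$ ($z{\left(f,M \right)} = 0 \left(3 + 1^{2}\right) = 0 \left(3 + 1\right) = 0 \cdot 4 = 0$)
$z{\left(77,B{\left(-1 \right)} \right)} + \left(\left(6899 + 3733\right) + m\right) = 0 + \left(\left(6899 + 3733\right) - \frac{1269}{1421}\right) = 0 + \left(10632 - \frac{1269}{1421}\right) = 0 + \frac{15106803}{1421} = \frac{15106803}{1421}$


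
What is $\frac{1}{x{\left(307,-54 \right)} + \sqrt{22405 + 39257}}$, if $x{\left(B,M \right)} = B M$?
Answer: $- \frac{2763}{45794737} - \frac{\sqrt{61662}}{274768422} \approx -6.1238 \cdot 10^{-5}$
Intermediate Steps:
$\frac{1}{x{\left(307,-54 \right)} + \sqrt{22405 + 39257}} = \frac{1}{307 \left(-54\right) + \sqrt{22405 + 39257}} = \frac{1}{-16578 + \sqrt{61662}}$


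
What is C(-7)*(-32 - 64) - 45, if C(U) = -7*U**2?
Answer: 32883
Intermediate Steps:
C(-7)*(-32 - 64) - 45 = (-7*(-7)**2)*(-32 - 64) - 45 = -7*49*(-96) - 45 = -343*(-96) - 45 = 32928 - 45 = 32883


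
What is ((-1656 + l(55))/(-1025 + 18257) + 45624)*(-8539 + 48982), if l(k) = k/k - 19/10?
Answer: 105986423687391/57440 ≈ 1.8452e+9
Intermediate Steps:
l(k) = -9/10 (l(k) = 1 - 19*1/10 = 1 - 19/10 = -9/10)
((-1656 + l(55))/(-1025 + 18257) + 45624)*(-8539 + 48982) = ((-1656 - 9/10)/(-1025 + 18257) + 45624)*(-8539 + 48982) = (-16569/10/17232 + 45624)*40443 = (-16569/10*1/17232 + 45624)*40443 = (-5523/57440 + 45624)*40443 = (2620637037/57440)*40443 = 105986423687391/57440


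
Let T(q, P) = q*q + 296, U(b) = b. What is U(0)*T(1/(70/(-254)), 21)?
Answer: 0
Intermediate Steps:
T(q, P) = 296 + q² (T(q, P) = q² + 296 = 296 + q²)
U(0)*T(1/(70/(-254)), 21) = 0*(296 + (1/(70/(-254)))²) = 0*(296 + (1/(70*(-1/254)))²) = 0*(296 + (1/(-35/127))²) = 0*(296 + (-127/35)²) = 0*(296 + 16129/1225) = 0*(378729/1225) = 0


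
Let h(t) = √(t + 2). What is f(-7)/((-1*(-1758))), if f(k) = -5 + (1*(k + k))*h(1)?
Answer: -5/1758 - 7*√3/879 ≈ -0.016638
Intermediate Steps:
h(t) = √(2 + t)
f(k) = -5 + 2*k*√3 (f(k) = -5 + (1*(k + k))*√(2 + 1) = -5 + (1*(2*k))*√3 = -5 + (2*k)*√3 = -5 + 2*k*√3)
f(-7)/((-1*(-1758))) = (-5 + 2*(-7)*√3)/((-1*(-1758))) = (-5 - 14*√3)/1758 = (-5 - 14*√3)*(1/1758) = -5/1758 - 7*√3/879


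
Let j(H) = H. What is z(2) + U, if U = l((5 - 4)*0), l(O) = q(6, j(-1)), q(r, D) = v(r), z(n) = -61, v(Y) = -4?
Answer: -65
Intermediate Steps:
q(r, D) = -4
l(O) = -4
U = -4
z(2) + U = -61 - 4 = -65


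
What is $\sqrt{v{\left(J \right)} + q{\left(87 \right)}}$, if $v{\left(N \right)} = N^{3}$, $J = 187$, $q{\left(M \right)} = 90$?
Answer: $\sqrt{6539293} \approx 2557.2$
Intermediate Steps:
$\sqrt{v{\left(J \right)} + q{\left(87 \right)}} = \sqrt{187^{3} + 90} = \sqrt{6539203 + 90} = \sqrt{6539293}$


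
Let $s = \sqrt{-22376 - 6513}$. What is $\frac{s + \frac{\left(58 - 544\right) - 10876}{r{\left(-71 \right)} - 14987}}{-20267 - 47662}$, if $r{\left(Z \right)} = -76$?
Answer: $- \frac{11362}{1023214527} - \frac{i \sqrt{28889}}{67929} \approx -1.1104 \cdot 10^{-5} - 0.0025021 i$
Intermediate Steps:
$s = i \sqrt{28889}$ ($s = \sqrt{-28889} = i \sqrt{28889} \approx 169.97 i$)
$\frac{s + \frac{\left(58 - 544\right) - 10876}{r{\left(-71 \right)} - 14987}}{-20267 - 47662} = \frac{i \sqrt{28889} + \frac{\left(58 - 544\right) - 10876}{-76 - 14987}}{-20267 - 47662} = \frac{i \sqrt{28889} + \frac{\left(58 - 544\right) - 10876}{-15063}}{-67929} = \left(i \sqrt{28889} + \left(-486 - 10876\right) \left(- \frac{1}{15063}\right)\right) \left(- \frac{1}{67929}\right) = \left(i \sqrt{28889} - - \frac{11362}{15063}\right) \left(- \frac{1}{67929}\right) = \left(i \sqrt{28889} + \frac{11362}{15063}\right) \left(- \frac{1}{67929}\right) = \left(\frac{11362}{15063} + i \sqrt{28889}\right) \left(- \frac{1}{67929}\right) = - \frac{11362}{1023214527} - \frac{i \sqrt{28889}}{67929}$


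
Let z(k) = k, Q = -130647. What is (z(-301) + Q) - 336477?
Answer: -467425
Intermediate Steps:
(z(-301) + Q) - 336477 = (-301 - 130647) - 336477 = -130948 - 336477 = -467425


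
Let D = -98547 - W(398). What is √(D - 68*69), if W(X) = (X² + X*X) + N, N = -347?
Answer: 10*I*√4197 ≈ 647.84*I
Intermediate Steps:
W(X) = -347 + 2*X² (W(X) = (X² + X*X) - 347 = (X² + X²) - 347 = 2*X² - 347 = -347 + 2*X²)
D = -415008 (D = -98547 - (-347 + 2*398²) = -98547 - (-347 + 2*158404) = -98547 - (-347 + 316808) = -98547 - 1*316461 = -98547 - 316461 = -415008)
√(D - 68*69) = √(-415008 - 68*69) = √(-415008 - 4692) = √(-419700) = 10*I*√4197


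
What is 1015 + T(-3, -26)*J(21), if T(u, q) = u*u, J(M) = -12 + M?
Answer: 1096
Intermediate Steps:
T(u, q) = u²
1015 + T(-3, -26)*J(21) = 1015 + (-3)²*(-12 + 21) = 1015 + 9*9 = 1015 + 81 = 1096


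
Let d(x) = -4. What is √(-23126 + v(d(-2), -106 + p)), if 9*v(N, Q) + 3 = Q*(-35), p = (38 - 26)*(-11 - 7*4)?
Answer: I*√188047/3 ≈ 144.55*I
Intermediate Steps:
p = -468 (p = 12*(-11 - 28) = 12*(-39) = -468)
v(N, Q) = -⅓ - 35*Q/9 (v(N, Q) = -⅓ + (Q*(-35))/9 = -⅓ + (-35*Q)/9 = -⅓ - 35*Q/9)
√(-23126 + v(d(-2), -106 + p)) = √(-23126 + (-⅓ - 35*(-106 - 468)/9)) = √(-23126 + (-⅓ - 35/9*(-574))) = √(-23126 + (-⅓ + 20090/9)) = √(-23126 + 20087/9) = √(-188047/9) = I*√188047/3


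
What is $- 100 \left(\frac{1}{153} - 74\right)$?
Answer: $\frac{1132100}{153} \approx 7399.3$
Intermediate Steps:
$- 100 \left(\frac{1}{153} - 74\right) = \left(-100\right) \left(- \frac{11321}{153}\right) = \frac{1132100}{153}$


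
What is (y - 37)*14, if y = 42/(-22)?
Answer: -5992/11 ≈ -544.73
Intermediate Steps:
y = -21/11 (y = 42*(-1/22) = -21/11 ≈ -1.9091)
(y - 37)*14 = (-21/11 - 37)*14 = -428/11*14 = -5992/11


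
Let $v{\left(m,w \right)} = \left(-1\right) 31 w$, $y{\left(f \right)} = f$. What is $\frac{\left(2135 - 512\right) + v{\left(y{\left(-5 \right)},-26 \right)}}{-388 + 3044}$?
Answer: $\frac{2429}{2656} \approx 0.91453$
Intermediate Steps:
$v{\left(m,w \right)} = - 31 w$
$\frac{\left(2135 - 512\right) + v{\left(y{\left(-5 \right)},-26 \right)}}{-388 + 3044} = \frac{\left(2135 - 512\right) - -806}{-388 + 3044} = \frac{\left(2135 - 512\right) + 806}{2656} = \left(1623 + 806\right) \frac{1}{2656} = 2429 \cdot \frac{1}{2656} = \frac{2429}{2656}$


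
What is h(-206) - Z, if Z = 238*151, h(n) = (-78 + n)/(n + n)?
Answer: -3701543/103 ≈ -35937.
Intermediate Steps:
h(n) = (-78 + n)/(2*n) (h(n) = (-78 + n)/((2*n)) = (-78 + n)*(1/(2*n)) = (-78 + n)/(2*n))
Z = 35938
h(-206) - Z = (½)*(-78 - 206)/(-206) - 1*35938 = (½)*(-1/206)*(-284) - 35938 = 71/103 - 35938 = -3701543/103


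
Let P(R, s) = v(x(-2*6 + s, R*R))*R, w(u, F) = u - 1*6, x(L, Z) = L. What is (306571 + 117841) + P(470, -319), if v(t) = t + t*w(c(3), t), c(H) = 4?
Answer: 579982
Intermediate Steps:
w(u, F) = -6 + u (w(u, F) = u - 6 = -6 + u)
v(t) = -t (v(t) = t + t*(-6 + 4) = t + t*(-2) = t - 2*t = -t)
P(R, s) = R*(12 - s) (P(R, s) = (-(-2*6 + s))*R = (-(-12 + s))*R = (12 - s)*R = R*(12 - s))
(306571 + 117841) + P(470, -319) = (306571 + 117841) + 470*(12 - 1*(-319)) = 424412 + 470*(12 + 319) = 424412 + 470*331 = 424412 + 155570 = 579982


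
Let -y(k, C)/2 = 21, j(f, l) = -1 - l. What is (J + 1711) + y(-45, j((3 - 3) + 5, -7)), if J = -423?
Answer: 1246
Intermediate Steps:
y(k, C) = -42 (y(k, C) = -2*21 = -42)
(J + 1711) + y(-45, j((3 - 3) + 5, -7)) = (-423 + 1711) - 42 = 1288 - 42 = 1246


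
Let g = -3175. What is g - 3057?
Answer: -6232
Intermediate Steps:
g - 3057 = -3175 - 3057 = -6232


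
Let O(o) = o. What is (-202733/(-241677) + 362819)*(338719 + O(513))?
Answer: 29745629225209472/241677 ≈ 1.2308e+11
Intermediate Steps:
(-202733/(-241677) + 362819)*(338719 + O(513)) = (-202733/(-241677) + 362819)*(338719 + 513) = (-202733*(-1/241677) + 362819)*339232 = (202733/241677 + 362819)*339232 = (87685210196/241677)*339232 = 29745629225209472/241677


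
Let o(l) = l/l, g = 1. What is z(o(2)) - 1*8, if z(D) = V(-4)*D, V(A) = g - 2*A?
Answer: 1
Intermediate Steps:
V(A) = 1 - 2*A
o(l) = 1
z(D) = 9*D (z(D) = (1 - 2*(-4))*D = (1 + 8)*D = 9*D)
z(o(2)) - 1*8 = 9*1 - 1*8 = 9 - 8 = 1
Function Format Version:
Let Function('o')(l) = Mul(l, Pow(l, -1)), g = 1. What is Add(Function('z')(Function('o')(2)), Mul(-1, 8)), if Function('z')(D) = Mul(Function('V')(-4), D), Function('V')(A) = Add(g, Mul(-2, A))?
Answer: 1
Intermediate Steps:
Function('V')(A) = Add(1, Mul(-2, A))
Function('o')(l) = 1
Function('z')(D) = Mul(9, D) (Function('z')(D) = Mul(Add(1, Mul(-2, -4)), D) = Mul(Add(1, 8), D) = Mul(9, D))
Add(Function('z')(Function('o')(2)), Mul(-1, 8)) = Add(Mul(9, 1), Mul(-1, 8)) = Add(9, -8) = 1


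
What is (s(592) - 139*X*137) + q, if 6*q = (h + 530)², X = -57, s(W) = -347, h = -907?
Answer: 6652753/6 ≈ 1.1088e+6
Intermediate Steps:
q = 142129/6 (q = (-907 + 530)²/6 = (⅙)*(-377)² = (⅙)*142129 = 142129/6 ≈ 23688.)
(s(592) - 139*X*137) + q = (-347 - 139*(-57)*137) + 142129/6 = (-347 + 7923*137) + 142129/6 = (-347 + 1085451) + 142129/6 = 1085104 + 142129/6 = 6652753/6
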